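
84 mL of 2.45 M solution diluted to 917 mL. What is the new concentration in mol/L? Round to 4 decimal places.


Dilution: M1*V1 = M2*V2, solve for M2.
M2 = M1*V1 / V2
M2 = 2.45 * 84 / 917
M2 = 205.8 / 917
M2 = 0.22442748 mol/L, rounded to 4 dp:

0.2244 mol/L


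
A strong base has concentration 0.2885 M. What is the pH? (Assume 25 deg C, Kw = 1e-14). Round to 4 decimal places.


A strong base dissociates completely, so [OH-] equals the given concentration.
pOH = -log10([OH-]) = -log10(0.2885) = 0.539854
pH = 14 - pOH = 14 - 0.539854
pH = 13.460146, rounded to 4 dp:

13.4601


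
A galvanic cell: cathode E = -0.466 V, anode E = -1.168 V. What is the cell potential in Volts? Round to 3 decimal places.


Standard cell potential: E_cell = E_cathode - E_anode.
E_cell = -0.466 - (-1.168)
E_cell = 0.702 V, rounded to 3 dp:

0.702 V


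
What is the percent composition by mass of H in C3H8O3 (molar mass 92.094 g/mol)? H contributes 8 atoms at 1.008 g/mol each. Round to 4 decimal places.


pct = 100 * (n_elem * M_elem) / M_total
mass_contribution = 8 * 1.008 = 8.064 g/mol
pct = 100 * 8.064 / 92.094
pct = 8.75627077 %, rounded to 4 dp:

8.7563 %


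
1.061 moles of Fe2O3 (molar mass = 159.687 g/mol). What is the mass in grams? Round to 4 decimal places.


mass = n * M
mass = 1.061 * 159.687
mass = 169.427907 g, rounded to 4 dp:

169.4279 g


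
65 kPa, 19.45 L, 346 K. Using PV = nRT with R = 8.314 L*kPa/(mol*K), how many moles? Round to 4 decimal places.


PV = nRT, solve for n = PV / (RT).
PV = 65 * 19.45 = 1264.25
RT = 8.314 * 346 = 2876.644
n = 1264.25 / 2876.644
n = 0.43948782 mol, rounded to 4 dp:

0.4395 mol


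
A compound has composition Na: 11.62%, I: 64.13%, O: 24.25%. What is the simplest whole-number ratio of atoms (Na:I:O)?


Assume 100 g of compound, divide each mass% by atomic mass to get moles, then normalize by the smallest to get a raw atom ratio.
Moles per 100 g: Na: 11.62/22.99 = 0.5054, I: 64.13/126.904 = 0.5053, O: 24.25/15.999 = 1.5157
Raw ratio (divide by min = 0.5053): Na: 1.0, I: 1.0, O: 2.999
Multiply by 1 to clear fractions: Na: 1.0 ~= 1, I: 1.0 ~= 1, O: 2.999 ~= 3
Reduce by GCD to get the simplest whole-number ratio:

1:1:3


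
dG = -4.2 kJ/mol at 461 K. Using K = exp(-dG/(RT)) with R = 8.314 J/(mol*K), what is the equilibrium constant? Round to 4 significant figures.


dG is in kJ/mol; multiply by 1000 to match R in J/(mol*K).
RT = 8.314 * 461 = 3832.754 J/mol
exponent = -dG*1000 / (RT) = -(-4.2*1000) / 3832.754 = 1.09581779
K = exp(1.09581779)
K = 2.9916282, rounded to 4 significant figures:

2.992


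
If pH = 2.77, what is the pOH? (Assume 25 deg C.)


At 25 deg C, pH + pOH = 14.
pOH = 14 - pH = 14 - 2.77
pOH = 11.23:

11.23


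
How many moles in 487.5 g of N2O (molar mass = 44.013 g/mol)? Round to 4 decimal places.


n = mass / M
n = 487.5 / 44.013
n = 11.07627292 mol, rounded to 4 dp:

11.0763 mol


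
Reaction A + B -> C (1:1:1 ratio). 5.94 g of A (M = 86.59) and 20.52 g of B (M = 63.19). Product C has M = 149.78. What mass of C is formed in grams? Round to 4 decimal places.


Find moles of each reactant; the smaller value is the limiting reagent in a 1:1:1 reaction, so moles_C equals moles of the limiter.
n_A = mass_A / M_A = 5.94 / 86.59 = 0.068599 mol
n_B = mass_B / M_B = 20.52 / 63.19 = 0.324735 mol
Limiting reagent: A (smaller), n_limiting = 0.068599 mol
mass_C = n_limiting * M_C = 0.068599 * 149.78
mass_C = 10.27475822 g, rounded to 4 dp:

10.2748 g


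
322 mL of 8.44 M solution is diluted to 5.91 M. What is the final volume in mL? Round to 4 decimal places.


Dilution: M1*V1 = M2*V2, solve for V2.
V2 = M1*V1 / M2
V2 = 8.44 * 322 / 5.91
V2 = 2717.68 / 5.91
V2 = 459.84433164 mL, rounded to 4 dp:

459.8443 mL


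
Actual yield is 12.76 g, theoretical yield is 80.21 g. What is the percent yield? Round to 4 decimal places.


% yield = 100 * actual / theoretical
% yield = 100 * 12.76 / 80.21
% yield = 15.90824087 %, rounded to 4 dp:

15.9082 %


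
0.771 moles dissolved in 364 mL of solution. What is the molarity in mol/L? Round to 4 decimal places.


Convert volume to liters: V_L = V_mL / 1000.
V_L = 364 / 1000 = 0.364 L
M = n / V_L = 0.771 / 0.364
M = 2.11813187 mol/L, rounded to 4 dp:

2.1181 mol/L


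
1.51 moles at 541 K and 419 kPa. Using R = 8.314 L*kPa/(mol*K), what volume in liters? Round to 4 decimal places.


PV = nRT, solve for V = nRT / P.
nRT = 1.51 * 8.314 * 541 = 6791.7897
V = 6791.7897 / 419
V = 16.20952196 L, rounded to 4 dp:

16.2095 L


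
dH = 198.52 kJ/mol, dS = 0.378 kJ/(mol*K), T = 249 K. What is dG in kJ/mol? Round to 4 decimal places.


Gibbs: dG = dH - T*dS (consistent units, dS already in kJ/(mol*K)).
T*dS = 249 * 0.378 = 94.122
dG = 198.52 - (94.122)
dG = 104.398 kJ/mol, rounded to 4 dp:

104.3980 kJ/mol


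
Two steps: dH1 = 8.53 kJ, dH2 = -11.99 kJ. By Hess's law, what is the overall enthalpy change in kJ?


Hess's law: enthalpy is a state function, so add the step enthalpies.
dH_total = dH1 + dH2 = 8.53 + (-11.99)
dH_total = -3.46 kJ:

-3.46 kJ


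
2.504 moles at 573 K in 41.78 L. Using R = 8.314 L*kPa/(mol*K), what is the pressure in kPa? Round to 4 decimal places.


PV = nRT, solve for P = nRT / V.
nRT = 2.504 * 8.314 * 573 = 11928.8607
P = 11928.8607 / 41.78
P = 285.51605314 kPa, rounded to 4 dp:

285.5161 kPa


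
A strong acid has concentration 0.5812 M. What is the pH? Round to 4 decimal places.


A strong acid dissociates completely, so [H+] equals the given concentration.
pH = -log10([H+]) = -log10(0.5812)
pH = 0.23567439, rounded to 4 dp:

0.2357


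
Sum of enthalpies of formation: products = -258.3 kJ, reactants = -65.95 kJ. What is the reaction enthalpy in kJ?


dH_rxn = sum(dH_f products) - sum(dH_f reactants)
dH_rxn = -258.3 - (-65.95)
dH_rxn = -192.35 kJ:

-192.35 kJ


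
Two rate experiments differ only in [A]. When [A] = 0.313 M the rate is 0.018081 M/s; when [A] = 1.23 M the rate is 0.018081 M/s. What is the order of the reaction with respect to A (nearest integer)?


Rate is proportional to [A]^n, so rate2/rate1 = ([A]2/[A]1)^n. Take logs to solve for n.
rate2/rate1 = 0.018081 / 0.018081 = 1.0
[A]2/[A]1 = 1.23 / 0.313 = 3.9297
n = ln(1.0) / ln(3.9297) = 0.0
Nearest integer order:

0


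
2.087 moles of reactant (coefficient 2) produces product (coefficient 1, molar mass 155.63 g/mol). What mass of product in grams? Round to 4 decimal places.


Use the coefficient ratio to convert reactant moles to product moles, then multiply by the product's molar mass.
moles_P = moles_R * (coeff_P / coeff_R) = 2.087 * (1/2) = 1.0435
mass_P = moles_P * M_P = 1.0435 * 155.63
mass_P = 162.399905 g, rounded to 4 dp:

162.3999 g


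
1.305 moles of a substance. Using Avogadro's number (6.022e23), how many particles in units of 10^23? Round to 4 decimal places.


N = n * NA, then divide by 1e23 for the requested units.
N / 1e23 = n * 6.022
N / 1e23 = 1.305 * 6.022
N / 1e23 = 7.85871, rounded to 4 dp:

7.8587


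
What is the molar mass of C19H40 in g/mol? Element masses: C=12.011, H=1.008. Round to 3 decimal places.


M = sum(count * atomic_mass) over atoms.
M = 19*12.011 + 40*1.008
M = 228.209 + 40.32
M = 268.529 g/mol, rounded to 3 dp:

268.529 g/mol


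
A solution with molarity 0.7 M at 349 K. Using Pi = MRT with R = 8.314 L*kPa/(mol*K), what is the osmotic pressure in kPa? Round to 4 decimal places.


Osmotic pressure (van't Hoff): Pi = M*R*T.
RT = 8.314 * 349 = 2901.586
Pi = 0.7 * 2901.586
Pi = 2031.1102 kPa, rounded to 4 dp:

2031.1102 kPa


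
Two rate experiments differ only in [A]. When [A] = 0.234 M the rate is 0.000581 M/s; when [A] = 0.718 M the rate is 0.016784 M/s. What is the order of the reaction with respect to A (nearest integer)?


Rate is proportional to [A]^n, so rate2/rate1 = ([A]2/[A]1)^n. Take logs to solve for n.
rate2/rate1 = 0.016784 / 0.000581 = 28.8881
[A]2/[A]1 = 0.718 / 0.234 = 3.0684
n = ln(28.8881) / ln(3.0684) = 3.0
Nearest integer order:

3


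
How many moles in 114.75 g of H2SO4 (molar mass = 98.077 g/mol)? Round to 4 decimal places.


n = mass / M
n = 114.75 / 98.077
n = 1.16999908 mol, rounded to 4 dp:

1.1700 mol


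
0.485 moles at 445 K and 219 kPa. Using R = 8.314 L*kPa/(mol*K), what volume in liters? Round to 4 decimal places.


PV = nRT, solve for V = nRT / P.
nRT = 0.485 * 8.314 * 445 = 1794.369
V = 1794.369 / 219
V = 8.19346575 L, rounded to 4 dp:

8.1935 L


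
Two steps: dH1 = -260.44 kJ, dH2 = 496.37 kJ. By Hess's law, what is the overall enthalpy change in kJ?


Hess's law: enthalpy is a state function, so add the step enthalpies.
dH_total = dH1 + dH2 = -260.44 + (496.37)
dH_total = 235.93 kJ:

235.93 kJ


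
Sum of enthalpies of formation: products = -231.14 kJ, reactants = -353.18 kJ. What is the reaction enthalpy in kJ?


dH_rxn = sum(dH_f products) - sum(dH_f reactants)
dH_rxn = -231.14 - (-353.18)
dH_rxn = 122.04 kJ:

122.04 kJ


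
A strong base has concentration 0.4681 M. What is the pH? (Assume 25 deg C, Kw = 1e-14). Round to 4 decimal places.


A strong base dissociates completely, so [OH-] equals the given concentration.
pOH = -log10([OH-]) = -log10(0.4681) = 0.329661
pH = 14 - pOH = 14 - 0.329661
pH = 13.670339, rounded to 4 dp:

13.6703


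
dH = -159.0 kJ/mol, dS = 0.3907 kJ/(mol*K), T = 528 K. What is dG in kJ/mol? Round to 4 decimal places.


Gibbs: dG = dH - T*dS (consistent units, dS already in kJ/(mol*K)).
T*dS = 528 * 0.3907 = 206.2896
dG = -159.0 - (206.2896)
dG = -365.2896 kJ/mol, rounded to 4 dp:

-365.2896 kJ/mol


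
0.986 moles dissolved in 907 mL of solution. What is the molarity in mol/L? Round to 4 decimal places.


Convert volume to liters: V_L = V_mL / 1000.
V_L = 907 / 1000 = 0.907 L
M = n / V_L = 0.986 / 0.907
M = 1.08710033 mol/L, rounded to 4 dp:

1.0871 mol/L


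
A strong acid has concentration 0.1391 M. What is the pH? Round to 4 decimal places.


A strong acid dissociates completely, so [H+] equals the given concentration.
pH = -log10([H+]) = -log10(0.1391)
pH = 0.85667287, rounded to 4 dp:

0.8567


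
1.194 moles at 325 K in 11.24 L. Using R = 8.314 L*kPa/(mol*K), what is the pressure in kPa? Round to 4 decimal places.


PV = nRT, solve for P = nRT / V.
nRT = 1.194 * 8.314 * 325 = 3226.2477
P = 3226.2477 / 11.24
P = 287.03271352 kPa, rounded to 4 dp:

287.0327 kPa


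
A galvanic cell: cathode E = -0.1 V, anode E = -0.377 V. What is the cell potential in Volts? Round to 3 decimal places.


Standard cell potential: E_cell = E_cathode - E_anode.
E_cell = -0.1 - (-0.377)
E_cell = 0.277 V, rounded to 3 dp:

0.277 V


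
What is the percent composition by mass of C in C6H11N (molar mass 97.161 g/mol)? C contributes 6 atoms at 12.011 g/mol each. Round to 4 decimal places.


pct = 100 * (n_elem * M_elem) / M_total
mass_contribution = 6 * 12.011 = 72.066 g/mol
pct = 100 * 72.066 / 97.161
pct = 74.17173557 %, rounded to 4 dp:

74.1717 %


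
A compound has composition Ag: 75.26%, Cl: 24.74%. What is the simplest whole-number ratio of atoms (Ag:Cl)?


Assume 100 g of compound, divide each mass% by atomic mass to get moles, then normalize by the smallest to get a raw atom ratio.
Moles per 100 g: Ag: 75.26/107.868 = 0.6977, Cl: 24.74/35.453 = 0.6978
Raw ratio (divide by min = 0.6977): Ag: 1.0, Cl: 1.0
Multiply by 1 to clear fractions: Ag: 1.0 ~= 1, Cl: 1.0 ~= 1
Reduce by GCD to get the simplest whole-number ratio:

1:1


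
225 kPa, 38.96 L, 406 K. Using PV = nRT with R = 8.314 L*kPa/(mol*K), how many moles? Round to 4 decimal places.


PV = nRT, solve for n = PV / (RT).
PV = 225 * 38.96 = 8766.0
RT = 8.314 * 406 = 3375.484
n = 8766.0 / 3375.484
n = 2.59696091 mol, rounded to 4 dp:

2.5970 mol


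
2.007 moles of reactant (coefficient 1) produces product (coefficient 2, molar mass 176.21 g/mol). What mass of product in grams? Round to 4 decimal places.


Use the coefficient ratio to convert reactant moles to product moles, then multiply by the product's molar mass.
moles_P = moles_R * (coeff_P / coeff_R) = 2.007 * (2/1) = 4.014
mass_P = moles_P * M_P = 4.014 * 176.21
mass_P = 707.30694 g, rounded to 4 dp:

707.3069 g


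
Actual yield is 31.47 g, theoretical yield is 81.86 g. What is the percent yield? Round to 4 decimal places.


% yield = 100 * actual / theoretical
% yield = 100 * 31.47 / 81.86
% yield = 38.44368434 %, rounded to 4 dp:

38.4437 %


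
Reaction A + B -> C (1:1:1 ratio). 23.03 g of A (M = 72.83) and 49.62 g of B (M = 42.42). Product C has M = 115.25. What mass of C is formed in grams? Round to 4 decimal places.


Find moles of each reactant; the smaller value is the limiting reagent in a 1:1:1 reaction, so moles_C equals moles of the limiter.
n_A = mass_A / M_A = 23.03 / 72.83 = 0.316216 mol
n_B = mass_B / M_B = 49.62 / 42.42 = 1.169731 mol
Limiting reagent: A (smaller), n_limiting = 0.316216 mol
mass_C = n_limiting * M_C = 0.316216 * 115.25
mass_C = 36.443894 g, rounded to 4 dp:

36.4439 g


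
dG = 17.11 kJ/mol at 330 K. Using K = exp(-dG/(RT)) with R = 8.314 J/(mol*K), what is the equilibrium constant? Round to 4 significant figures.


dG is in kJ/mol; multiply by 1000 to match R in J/(mol*K).
RT = 8.314 * 330 = 2743.62 J/mol
exponent = -dG*1000 / (RT) = -(17.11*1000) / 2743.62 = -6.23628637
K = exp(-6.23628637)
K = 0.00195711, rounded to 4 significant figures:

0.001957


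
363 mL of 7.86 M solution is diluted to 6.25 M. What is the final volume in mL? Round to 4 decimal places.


Dilution: M1*V1 = M2*V2, solve for V2.
V2 = M1*V1 / M2
V2 = 7.86 * 363 / 6.25
V2 = 2853.18 / 6.25
V2 = 456.5088 mL, rounded to 4 dp:

456.5088 mL


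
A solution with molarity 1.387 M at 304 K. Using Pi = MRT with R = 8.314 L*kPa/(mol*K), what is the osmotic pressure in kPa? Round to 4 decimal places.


Osmotic pressure (van't Hoff): Pi = M*R*T.
RT = 8.314 * 304 = 2527.456
Pi = 1.387 * 2527.456
Pi = 3505.581472 kPa, rounded to 4 dp:

3505.5815 kPa


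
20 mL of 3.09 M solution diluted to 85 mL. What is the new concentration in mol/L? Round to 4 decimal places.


Dilution: M1*V1 = M2*V2, solve for M2.
M2 = M1*V1 / V2
M2 = 3.09 * 20 / 85
M2 = 61.8 / 85
M2 = 0.72705882 mol/L, rounded to 4 dp:

0.7271 mol/L


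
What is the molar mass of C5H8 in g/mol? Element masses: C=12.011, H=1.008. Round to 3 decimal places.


M = sum(count * atomic_mass) over atoms.
M = 5*12.011 + 8*1.008
M = 60.055 + 8.064
M = 68.119 g/mol, rounded to 3 dp:

68.119 g/mol


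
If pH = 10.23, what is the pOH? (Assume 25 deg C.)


At 25 deg C, pH + pOH = 14.
pOH = 14 - pH = 14 - 10.23
pOH = 3.77:

3.77


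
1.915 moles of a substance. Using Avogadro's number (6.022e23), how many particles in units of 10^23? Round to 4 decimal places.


N = n * NA, then divide by 1e23 for the requested units.
N / 1e23 = n * 6.022
N / 1e23 = 1.915 * 6.022
N / 1e23 = 11.53213, rounded to 4 dp:

11.5321


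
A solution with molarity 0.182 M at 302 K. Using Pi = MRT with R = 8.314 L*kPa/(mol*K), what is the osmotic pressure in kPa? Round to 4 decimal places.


Osmotic pressure (van't Hoff): Pi = M*R*T.
RT = 8.314 * 302 = 2510.828
Pi = 0.182 * 2510.828
Pi = 456.970696 kPa, rounded to 4 dp:

456.9707 kPa


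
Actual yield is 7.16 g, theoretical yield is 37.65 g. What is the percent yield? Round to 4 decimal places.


% yield = 100 * actual / theoretical
% yield = 100 * 7.16 / 37.65
% yield = 19.01726428 %, rounded to 4 dp:

19.0173 %


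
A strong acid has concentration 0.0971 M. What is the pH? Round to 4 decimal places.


A strong acid dissociates completely, so [H+] equals the given concentration.
pH = -log10([H+]) = -log10(0.0971)
pH = 1.01278077, rounded to 4 dp:

1.0128


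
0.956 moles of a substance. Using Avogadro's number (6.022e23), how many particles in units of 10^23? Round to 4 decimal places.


N = n * NA, then divide by 1e23 for the requested units.
N / 1e23 = n * 6.022
N / 1e23 = 0.956 * 6.022
N / 1e23 = 5.757032, rounded to 4 dp:

5.7570


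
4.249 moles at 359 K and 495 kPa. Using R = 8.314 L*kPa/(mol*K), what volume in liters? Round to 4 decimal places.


PV = nRT, solve for V = nRT / P.
nRT = 4.249 * 8.314 * 359 = 12682.1008
V = 12682.1008 / 495
V = 25.62040566 L, rounded to 4 dp:

25.6204 L


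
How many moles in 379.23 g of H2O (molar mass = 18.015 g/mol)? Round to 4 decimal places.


n = mass / M
n = 379.23 / 18.015
n = 21.05079101 mol, rounded to 4 dp:

21.0508 mol


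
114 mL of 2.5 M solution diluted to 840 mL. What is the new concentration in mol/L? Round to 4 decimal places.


Dilution: M1*V1 = M2*V2, solve for M2.
M2 = M1*V1 / V2
M2 = 2.5 * 114 / 840
M2 = 285.0 / 840
M2 = 0.33928571 mol/L, rounded to 4 dp:

0.3393 mol/L


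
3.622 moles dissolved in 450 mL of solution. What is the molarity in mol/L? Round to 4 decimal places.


Convert volume to liters: V_L = V_mL / 1000.
V_L = 450 / 1000 = 0.45 L
M = n / V_L = 3.622 / 0.45
M = 8.04888889 mol/L, rounded to 4 dp:

8.0489 mol/L


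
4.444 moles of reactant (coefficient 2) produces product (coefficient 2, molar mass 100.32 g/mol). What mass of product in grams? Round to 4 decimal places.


Use the coefficient ratio to convert reactant moles to product moles, then multiply by the product's molar mass.
moles_P = moles_R * (coeff_P / coeff_R) = 4.444 * (2/2) = 4.444
mass_P = moles_P * M_P = 4.444 * 100.32
mass_P = 445.82208 g, rounded to 4 dp:

445.8221 g


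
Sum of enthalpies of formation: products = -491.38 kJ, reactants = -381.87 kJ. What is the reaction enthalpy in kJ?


dH_rxn = sum(dH_f products) - sum(dH_f reactants)
dH_rxn = -491.38 - (-381.87)
dH_rxn = -109.51 kJ:

-109.51 kJ


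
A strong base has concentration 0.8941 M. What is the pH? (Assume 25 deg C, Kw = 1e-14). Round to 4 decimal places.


A strong base dissociates completely, so [OH-] equals the given concentration.
pOH = -log10([OH-]) = -log10(0.8941) = 0.048614
pH = 14 - pOH = 14 - 0.048614
pH = 13.951386, rounded to 4 dp:

13.9514


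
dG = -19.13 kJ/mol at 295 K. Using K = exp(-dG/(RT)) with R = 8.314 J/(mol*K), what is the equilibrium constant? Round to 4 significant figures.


dG is in kJ/mol; multiply by 1000 to match R in J/(mol*K).
RT = 8.314 * 295 = 2452.63 J/mol
exponent = -dG*1000 / (RT) = -(-19.13*1000) / 2452.63 = 7.79979043
K = exp(7.79979043)
K = 2440.0906, rounded to 4 significant figures:

2440


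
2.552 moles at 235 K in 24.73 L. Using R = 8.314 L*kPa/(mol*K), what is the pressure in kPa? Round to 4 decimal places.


PV = nRT, solve for P = nRT / V.
nRT = 2.552 * 8.314 * 235 = 4986.0721
P = 4986.0721 / 24.73
P = 201.62038415 kPa, rounded to 4 dp:

201.6204 kPa


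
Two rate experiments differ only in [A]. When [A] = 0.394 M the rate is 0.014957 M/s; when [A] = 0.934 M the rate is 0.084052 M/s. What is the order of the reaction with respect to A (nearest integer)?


Rate is proportional to [A]^n, so rate2/rate1 = ([A]2/[A]1)^n. Take logs to solve for n.
rate2/rate1 = 0.084052 / 0.014957 = 5.6196
[A]2/[A]1 = 0.934 / 0.394 = 2.3706
n = ln(5.6196) / ln(2.3706) = 2.0
Nearest integer order:

2


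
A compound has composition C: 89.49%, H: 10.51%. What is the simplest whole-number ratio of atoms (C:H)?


Assume 100 g of compound, divide each mass% by atomic mass to get moles, then normalize by the smallest to get a raw atom ratio.
Moles per 100 g: C: 89.49/12.011 = 7.4507, H: 10.51/1.008 = 10.4266
Raw ratio (divide by min = 7.4507): C: 1.0, H: 1.399
Multiply by 5 to clear fractions: C: 5.0 ~= 5, H: 6.997 ~= 7
Reduce by GCD to get the simplest whole-number ratio:

5:7


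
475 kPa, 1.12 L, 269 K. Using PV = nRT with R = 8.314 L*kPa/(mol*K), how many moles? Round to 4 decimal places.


PV = nRT, solve for n = PV / (RT).
PV = 475 * 1.12 = 532.0
RT = 8.314 * 269 = 2236.466
n = 532.0 / 2236.466
n = 0.23787529 mol, rounded to 4 dp:

0.2379 mol


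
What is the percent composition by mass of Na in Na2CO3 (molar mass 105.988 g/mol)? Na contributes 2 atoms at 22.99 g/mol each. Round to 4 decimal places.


pct = 100 * (n_elem * M_elem) / M_total
mass_contribution = 2 * 22.99 = 45.98 g/mol
pct = 100 * 45.98 / 105.988
pct = 43.38226969 %, rounded to 4 dp:

43.3823 %


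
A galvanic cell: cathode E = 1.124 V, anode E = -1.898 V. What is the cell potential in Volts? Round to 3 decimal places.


Standard cell potential: E_cell = E_cathode - E_anode.
E_cell = 1.124 - (-1.898)
E_cell = 3.022 V, rounded to 3 dp:

3.022 V


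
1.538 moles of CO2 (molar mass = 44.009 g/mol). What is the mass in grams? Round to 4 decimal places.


mass = n * M
mass = 1.538 * 44.009
mass = 67.685842 g, rounded to 4 dp:

67.6858 g


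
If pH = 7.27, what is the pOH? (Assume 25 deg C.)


At 25 deg C, pH + pOH = 14.
pOH = 14 - pH = 14 - 7.27
pOH = 6.73:

6.73


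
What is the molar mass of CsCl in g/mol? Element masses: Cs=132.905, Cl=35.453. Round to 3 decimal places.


M = sum(count * atomic_mass) over atoms.
M = 1*132.905 + 1*35.453
M = 132.905 + 35.453
M = 168.358 g/mol, rounded to 3 dp:

168.358 g/mol


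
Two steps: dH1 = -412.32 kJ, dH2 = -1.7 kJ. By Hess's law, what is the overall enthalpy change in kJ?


Hess's law: enthalpy is a state function, so add the step enthalpies.
dH_total = dH1 + dH2 = -412.32 + (-1.7)
dH_total = -414.02 kJ:

-414.02 kJ


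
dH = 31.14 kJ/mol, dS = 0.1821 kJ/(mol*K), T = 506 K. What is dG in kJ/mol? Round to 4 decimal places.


Gibbs: dG = dH - T*dS (consistent units, dS already in kJ/(mol*K)).
T*dS = 506 * 0.1821 = 92.1426
dG = 31.14 - (92.1426)
dG = -61.0026 kJ/mol, rounded to 4 dp:

-61.0026 kJ/mol


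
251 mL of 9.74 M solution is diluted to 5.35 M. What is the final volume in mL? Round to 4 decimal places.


Dilution: M1*V1 = M2*V2, solve for V2.
V2 = M1*V1 / M2
V2 = 9.74 * 251 / 5.35
V2 = 2444.74 / 5.35
V2 = 456.96074766 mL, rounded to 4 dp:

456.9607 mL


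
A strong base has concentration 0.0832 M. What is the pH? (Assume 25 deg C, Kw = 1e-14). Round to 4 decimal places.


A strong base dissociates completely, so [OH-] equals the given concentration.
pOH = -log10([OH-]) = -log10(0.0832) = 1.079877
pH = 14 - pOH = 14 - 1.079877
pH = 12.920123, rounded to 4 dp:

12.9201


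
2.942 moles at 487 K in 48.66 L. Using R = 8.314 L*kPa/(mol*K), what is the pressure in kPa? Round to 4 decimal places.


PV = nRT, solve for P = nRT / V.
nRT = 2.942 * 8.314 * 487 = 11911.9168
P = 11911.9168 / 48.66
P = 244.7989478 kPa, rounded to 4 dp:

244.7989 kPa


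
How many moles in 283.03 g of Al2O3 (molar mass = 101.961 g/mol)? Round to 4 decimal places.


n = mass / M
n = 283.03 / 101.961
n = 2.77586528 mol, rounded to 4 dp:

2.7759 mol


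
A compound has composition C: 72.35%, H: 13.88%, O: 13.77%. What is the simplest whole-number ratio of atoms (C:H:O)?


Assume 100 g of compound, divide each mass% by atomic mass to get moles, then normalize by the smallest to get a raw atom ratio.
Moles per 100 g: C: 72.35/12.011 = 6.0236, H: 13.88/1.008 = 13.7698, O: 13.77/15.999 = 0.8607
Raw ratio (divide by min = 0.8607): C: 6.999, H: 15.999, O: 1.0
Multiply by 1 to clear fractions: C: 6.999 ~= 7, H: 15.999 ~= 16, O: 1.0 ~= 1
Reduce by GCD to get the simplest whole-number ratio:

7:16:1


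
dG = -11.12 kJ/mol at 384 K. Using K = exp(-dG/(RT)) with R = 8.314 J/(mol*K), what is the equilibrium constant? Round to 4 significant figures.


dG is in kJ/mol; multiply by 1000 to match R in J/(mol*K).
RT = 8.314 * 384 = 3192.576 J/mol
exponent = -dG*1000 / (RT) = -(-11.12*1000) / 3192.576 = 3.48308075
K = exp(3.48308075)
K = 32.559877, rounded to 4 significant figures:

32.56


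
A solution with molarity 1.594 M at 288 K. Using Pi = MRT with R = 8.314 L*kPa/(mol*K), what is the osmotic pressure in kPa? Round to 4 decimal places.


Osmotic pressure (van't Hoff): Pi = M*R*T.
RT = 8.314 * 288 = 2394.432
Pi = 1.594 * 2394.432
Pi = 3816.724608 kPa, rounded to 4 dp:

3816.7246 kPa


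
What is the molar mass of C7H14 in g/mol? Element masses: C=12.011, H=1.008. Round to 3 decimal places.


M = sum(count * atomic_mass) over atoms.
M = 7*12.011 + 14*1.008
M = 84.077 + 14.112
M = 98.189 g/mol, rounded to 3 dp:

98.189 g/mol


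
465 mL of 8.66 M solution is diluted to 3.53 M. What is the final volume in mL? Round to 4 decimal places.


Dilution: M1*V1 = M2*V2, solve for V2.
V2 = M1*V1 / M2
V2 = 8.66 * 465 / 3.53
V2 = 4026.9 / 3.53
V2 = 1140.76487252 mL, rounded to 4 dp:

1140.7649 mL


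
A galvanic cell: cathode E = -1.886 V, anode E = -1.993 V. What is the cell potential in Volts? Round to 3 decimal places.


Standard cell potential: E_cell = E_cathode - E_anode.
E_cell = -1.886 - (-1.993)
E_cell = 0.107 V, rounded to 3 dp:

0.107 V


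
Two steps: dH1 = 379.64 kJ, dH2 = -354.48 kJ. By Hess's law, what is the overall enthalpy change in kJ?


Hess's law: enthalpy is a state function, so add the step enthalpies.
dH_total = dH1 + dH2 = 379.64 + (-354.48)
dH_total = 25.16 kJ:

25.16 kJ


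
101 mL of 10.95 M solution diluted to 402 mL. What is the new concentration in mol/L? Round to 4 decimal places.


Dilution: M1*V1 = M2*V2, solve for M2.
M2 = M1*V1 / V2
M2 = 10.95 * 101 / 402
M2 = 1105.95 / 402
M2 = 2.7511194 mol/L, rounded to 4 dp:

2.7511 mol/L


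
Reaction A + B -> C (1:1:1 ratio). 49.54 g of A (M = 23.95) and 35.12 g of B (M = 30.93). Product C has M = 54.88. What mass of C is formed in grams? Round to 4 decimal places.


Find moles of each reactant; the smaller value is the limiting reagent in a 1:1:1 reaction, so moles_C equals moles of the limiter.
n_A = mass_A / M_A = 49.54 / 23.95 = 2.068476 mol
n_B = mass_B / M_B = 35.12 / 30.93 = 1.135467 mol
Limiting reagent: B (smaller), n_limiting = 1.135467 mol
mass_C = n_limiting * M_C = 1.135467 * 54.88
mass_C = 62.31442896 g, rounded to 4 dp:

62.3144 g


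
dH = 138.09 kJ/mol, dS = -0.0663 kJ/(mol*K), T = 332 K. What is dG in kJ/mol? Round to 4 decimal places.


Gibbs: dG = dH - T*dS (consistent units, dS already in kJ/(mol*K)).
T*dS = 332 * -0.0663 = -22.0116
dG = 138.09 - (-22.0116)
dG = 160.1016 kJ/mol, rounded to 4 dp:

160.1016 kJ/mol


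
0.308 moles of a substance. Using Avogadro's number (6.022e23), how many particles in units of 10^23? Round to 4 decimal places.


N = n * NA, then divide by 1e23 for the requested units.
N / 1e23 = n * 6.022
N / 1e23 = 0.308 * 6.022
N / 1e23 = 1.854776, rounded to 4 dp:

1.8548


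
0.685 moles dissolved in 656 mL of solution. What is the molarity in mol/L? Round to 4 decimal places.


Convert volume to liters: V_L = V_mL / 1000.
V_L = 656 / 1000 = 0.656 L
M = n / V_L = 0.685 / 0.656
M = 1.04420732 mol/L, rounded to 4 dp:

1.0442 mol/L


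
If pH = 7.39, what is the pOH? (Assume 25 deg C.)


At 25 deg C, pH + pOH = 14.
pOH = 14 - pH = 14 - 7.39
pOH = 6.61:

6.61


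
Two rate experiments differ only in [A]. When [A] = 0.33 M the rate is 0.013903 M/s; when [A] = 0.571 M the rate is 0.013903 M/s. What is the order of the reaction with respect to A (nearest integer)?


Rate is proportional to [A]^n, so rate2/rate1 = ([A]2/[A]1)^n. Take logs to solve for n.
rate2/rate1 = 0.013903 / 0.013903 = 1.0
[A]2/[A]1 = 0.571 / 0.33 = 1.7303
n = ln(1.0) / ln(1.7303) = 0.0
Nearest integer order:

0


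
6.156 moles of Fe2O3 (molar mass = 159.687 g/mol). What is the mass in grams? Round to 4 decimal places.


mass = n * M
mass = 6.156 * 159.687
mass = 983.033172 g, rounded to 4 dp:

983.0332 g


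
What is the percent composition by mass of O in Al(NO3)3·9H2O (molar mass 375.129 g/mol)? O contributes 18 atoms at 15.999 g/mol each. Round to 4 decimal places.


pct = 100 * (n_elem * M_elem) / M_total
mass_contribution = 18 * 15.999 = 287.982 g/mol
pct = 100 * 287.982 / 375.129
pct = 76.76879154 %, rounded to 4 dp:

76.7688 %


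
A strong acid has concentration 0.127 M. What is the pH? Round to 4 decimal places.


A strong acid dissociates completely, so [H+] equals the given concentration.
pH = -log10([H+]) = -log10(0.127)
pH = 0.89619628, rounded to 4 dp:

0.8962


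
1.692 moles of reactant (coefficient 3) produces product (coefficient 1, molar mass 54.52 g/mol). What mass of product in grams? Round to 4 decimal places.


Use the coefficient ratio to convert reactant moles to product moles, then multiply by the product's molar mass.
moles_P = moles_R * (coeff_P / coeff_R) = 1.692 * (1/3) = 0.564
mass_P = moles_P * M_P = 0.564 * 54.52
mass_P = 30.74928 g, rounded to 4 dp:

30.7493 g


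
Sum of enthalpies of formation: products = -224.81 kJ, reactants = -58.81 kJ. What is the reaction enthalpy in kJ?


dH_rxn = sum(dH_f products) - sum(dH_f reactants)
dH_rxn = -224.81 - (-58.81)
dH_rxn = -166.0 kJ:

-166.00 kJ


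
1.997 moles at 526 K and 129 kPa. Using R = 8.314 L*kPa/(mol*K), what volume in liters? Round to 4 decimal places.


PV = nRT, solve for V = nRT / P.
nRT = 1.997 * 8.314 * 526 = 8733.2085
V = 8733.2085 / 129
V = 67.6992907 L, rounded to 4 dp:

67.6993 L


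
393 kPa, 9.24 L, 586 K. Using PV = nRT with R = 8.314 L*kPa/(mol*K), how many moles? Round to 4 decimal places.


PV = nRT, solve for n = PV / (RT).
PV = 393 * 9.24 = 3631.32
RT = 8.314 * 586 = 4872.004
n = 3631.32 / 4872.004
n = 0.74534422 mol, rounded to 4 dp:

0.7453 mol


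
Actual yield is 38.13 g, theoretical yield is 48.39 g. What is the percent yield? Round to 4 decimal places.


% yield = 100 * actual / theoretical
% yield = 100 * 38.13 / 48.39
% yield = 78.79727216 %, rounded to 4 dp:

78.7973 %


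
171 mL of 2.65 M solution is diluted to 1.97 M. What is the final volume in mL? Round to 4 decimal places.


Dilution: M1*V1 = M2*V2, solve for V2.
V2 = M1*V1 / M2
V2 = 2.65 * 171 / 1.97
V2 = 453.15 / 1.97
V2 = 230.02538071 mL, rounded to 4 dp:

230.0254 mL


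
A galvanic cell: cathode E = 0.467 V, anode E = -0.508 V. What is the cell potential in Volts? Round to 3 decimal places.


Standard cell potential: E_cell = E_cathode - E_anode.
E_cell = 0.467 - (-0.508)
E_cell = 0.975 V, rounded to 3 dp:

0.975 V


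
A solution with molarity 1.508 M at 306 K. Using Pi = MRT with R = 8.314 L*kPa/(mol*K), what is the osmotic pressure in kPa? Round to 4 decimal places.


Osmotic pressure (van't Hoff): Pi = M*R*T.
RT = 8.314 * 306 = 2544.084
Pi = 1.508 * 2544.084
Pi = 3836.478672 kPa, rounded to 4 dp:

3836.4787 kPa


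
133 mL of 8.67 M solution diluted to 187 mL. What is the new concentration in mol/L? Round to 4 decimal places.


Dilution: M1*V1 = M2*V2, solve for M2.
M2 = M1*V1 / V2
M2 = 8.67 * 133 / 187
M2 = 1153.11 / 187
M2 = 6.16636364 mol/L, rounded to 4 dp:

6.1664 mol/L


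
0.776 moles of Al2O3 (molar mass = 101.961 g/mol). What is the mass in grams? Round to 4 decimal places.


mass = n * M
mass = 0.776 * 101.961
mass = 79.121736 g, rounded to 4 dp:

79.1217 g


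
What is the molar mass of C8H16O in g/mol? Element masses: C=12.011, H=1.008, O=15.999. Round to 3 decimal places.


M = sum(count * atomic_mass) over atoms.
M = 8*12.011 + 16*1.008 + 1*15.999
M = 96.088 + 16.128 + 15.999
M = 128.215 g/mol, rounded to 3 dp:

128.215 g/mol


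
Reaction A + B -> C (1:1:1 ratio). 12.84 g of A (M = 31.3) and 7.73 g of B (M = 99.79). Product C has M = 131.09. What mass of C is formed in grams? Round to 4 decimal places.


Find moles of each reactant; the smaller value is the limiting reagent in a 1:1:1 reaction, so moles_C equals moles of the limiter.
n_A = mass_A / M_A = 12.84 / 31.3 = 0.410224 mol
n_B = mass_B / M_B = 7.73 / 99.79 = 0.077463 mol
Limiting reagent: B (smaller), n_limiting = 0.077463 mol
mass_C = n_limiting * M_C = 0.077463 * 131.09
mass_C = 10.15462467 g, rounded to 4 dp:

10.1546 g


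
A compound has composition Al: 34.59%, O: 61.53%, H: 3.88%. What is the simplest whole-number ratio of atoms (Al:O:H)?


Assume 100 g of compound, divide each mass% by atomic mass to get moles, then normalize by the smallest to get a raw atom ratio.
Moles per 100 g: Al: 34.59/26.982 = 1.282, O: 61.53/15.999 = 3.8459, H: 3.88/1.008 = 3.8492
Raw ratio (divide by min = 1.282): Al: 1.0, O: 3.0, H: 3.003
Multiply by 1 to clear fractions: Al: 1.0 ~= 1, O: 3.0 ~= 3, H: 3.003 ~= 3
Reduce by GCD to get the simplest whole-number ratio:

1:3:3


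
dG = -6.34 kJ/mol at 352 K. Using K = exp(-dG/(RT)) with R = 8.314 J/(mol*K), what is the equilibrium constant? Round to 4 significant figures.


dG is in kJ/mol; multiply by 1000 to match R in J/(mol*K).
RT = 8.314 * 352 = 2926.528 J/mol
exponent = -dG*1000 / (RT) = -(-6.34*1000) / 2926.528 = 2.16638966
K = exp(2.16638966)
K = 8.7267207, rounded to 4 significant figures:

8.727


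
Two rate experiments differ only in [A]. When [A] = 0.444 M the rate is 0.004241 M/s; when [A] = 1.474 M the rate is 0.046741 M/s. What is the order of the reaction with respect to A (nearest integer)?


Rate is proportional to [A]^n, so rate2/rate1 = ([A]2/[A]1)^n. Take logs to solve for n.
rate2/rate1 = 0.046741 / 0.004241 = 11.0212
[A]2/[A]1 = 1.474 / 0.444 = 3.3198
n = ln(11.0212) / ln(3.3198) = 2.0
Nearest integer order:

2


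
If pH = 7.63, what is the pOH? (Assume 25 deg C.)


At 25 deg C, pH + pOH = 14.
pOH = 14 - pH = 14 - 7.63
pOH = 6.37:

6.37


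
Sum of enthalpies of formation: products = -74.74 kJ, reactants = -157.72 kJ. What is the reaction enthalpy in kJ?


dH_rxn = sum(dH_f products) - sum(dH_f reactants)
dH_rxn = -74.74 - (-157.72)
dH_rxn = 82.98 kJ:

82.98 kJ


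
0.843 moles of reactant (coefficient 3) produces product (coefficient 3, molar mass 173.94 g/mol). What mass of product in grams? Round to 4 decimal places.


Use the coefficient ratio to convert reactant moles to product moles, then multiply by the product's molar mass.
moles_P = moles_R * (coeff_P / coeff_R) = 0.843 * (3/3) = 0.843
mass_P = moles_P * M_P = 0.843 * 173.94
mass_P = 146.63142 g, rounded to 4 dp:

146.6314 g


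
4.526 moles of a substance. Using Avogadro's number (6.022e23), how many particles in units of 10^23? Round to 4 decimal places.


N = n * NA, then divide by 1e23 for the requested units.
N / 1e23 = n * 6.022
N / 1e23 = 4.526 * 6.022
N / 1e23 = 27.255572, rounded to 4 dp:

27.2556


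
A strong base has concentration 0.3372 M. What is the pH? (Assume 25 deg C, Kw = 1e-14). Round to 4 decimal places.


A strong base dissociates completely, so [OH-] equals the given concentration.
pOH = -log10([OH-]) = -log10(0.3372) = 0.472112
pH = 14 - pOH = 14 - 0.472112
pH = 13.527888, rounded to 4 dp:

13.5279


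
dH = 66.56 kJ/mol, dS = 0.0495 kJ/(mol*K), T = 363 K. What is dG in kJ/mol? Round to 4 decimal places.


Gibbs: dG = dH - T*dS (consistent units, dS already in kJ/(mol*K)).
T*dS = 363 * 0.0495 = 17.9685
dG = 66.56 - (17.9685)
dG = 48.5915 kJ/mol, rounded to 4 dp:

48.5915 kJ/mol


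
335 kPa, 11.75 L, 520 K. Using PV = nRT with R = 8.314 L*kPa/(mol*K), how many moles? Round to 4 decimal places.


PV = nRT, solve for n = PV / (RT).
PV = 335 * 11.75 = 3936.25
RT = 8.314 * 520 = 4323.28
n = 3936.25 / 4323.28
n = 0.91047769 mol, rounded to 4 dp:

0.9105 mol


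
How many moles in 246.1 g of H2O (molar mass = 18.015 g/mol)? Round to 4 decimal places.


n = mass / M
n = 246.1 / 18.015
n = 13.66083819 mol, rounded to 4 dp:

13.6608 mol


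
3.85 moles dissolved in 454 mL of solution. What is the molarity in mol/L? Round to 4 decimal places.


Convert volume to liters: V_L = V_mL / 1000.
V_L = 454 / 1000 = 0.454 L
M = n / V_L = 3.85 / 0.454
M = 8.48017621 mol/L, rounded to 4 dp:

8.4802 mol/L


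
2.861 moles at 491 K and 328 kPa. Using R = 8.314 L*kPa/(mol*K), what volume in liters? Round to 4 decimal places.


PV = nRT, solve for V = nRT / P.
nRT = 2.861 * 8.314 * 491 = 11679.0998
V = 11679.0998 / 328
V = 35.60701159 L, rounded to 4 dp:

35.6070 L


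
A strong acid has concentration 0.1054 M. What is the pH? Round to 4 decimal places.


A strong acid dissociates completely, so [H+] equals the given concentration.
pH = -log10([H+]) = -log10(0.1054)
pH = 0.97715939, rounded to 4 dp:

0.9772


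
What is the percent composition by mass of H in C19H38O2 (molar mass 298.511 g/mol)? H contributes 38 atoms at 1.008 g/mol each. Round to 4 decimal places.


pct = 100 * (n_elem * M_elem) / M_total
mass_contribution = 38 * 1.008 = 38.304 g/mol
pct = 100 * 38.304 / 298.511
pct = 12.83168794 %, rounded to 4 dp:

12.8317 %


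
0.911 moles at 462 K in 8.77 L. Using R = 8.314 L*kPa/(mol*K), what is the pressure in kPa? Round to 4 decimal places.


PV = nRT, solve for P = nRT / V.
nRT = 0.911 * 8.314 * 462 = 3499.2129
P = 3499.2129 / 8.77
P = 398.99805017 kPa, rounded to 4 dp:

398.9981 kPa


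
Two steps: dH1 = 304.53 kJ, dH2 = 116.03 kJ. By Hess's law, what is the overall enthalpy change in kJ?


Hess's law: enthalpy is a state function, so add the step enthalpies.
dH_total = dH1 + dH2 = 304.53 + (116.03)
dH_total = 420.56 kJ:

420.56 kJ


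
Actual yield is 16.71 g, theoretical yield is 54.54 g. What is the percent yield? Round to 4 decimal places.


% yield = 100 * actual / theoretical
% yield = 100 * 16.71 / 54.54
% yield = 30.63806381 %, rounded to 4 dp:

30.6381 %


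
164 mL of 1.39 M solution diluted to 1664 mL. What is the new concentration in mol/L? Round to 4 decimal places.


Dilution: M1*V1 = M2*V2, solve for M2.
M2 = M1*V1 / V2
M2 = 1.39 * 164 / 1664
M2 = 227.96 / 1664
M2 = 0.13699519 mol/L, rounded to 4 dp:

0.1370 mol/L


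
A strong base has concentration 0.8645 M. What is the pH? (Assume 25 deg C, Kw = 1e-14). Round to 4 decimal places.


A strong base dissociates completely, so [OH-] equals the given concentration.
pOH = -log10([OH-]) = -log10(0.8645) = 0.063235
pH = 14 - pOH = 14 - 0.063235
pH = 13.936765, rounded to 4 dp:

13.9368


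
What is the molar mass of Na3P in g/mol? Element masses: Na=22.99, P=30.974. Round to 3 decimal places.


M = sum(count * atomic_mass) over atoms.
M = 3*22.99 + 1*30.974
M = 68.97 + 30.974
M = 99.944 g/mol, rounded to 3 dp:

99.944 g/mol


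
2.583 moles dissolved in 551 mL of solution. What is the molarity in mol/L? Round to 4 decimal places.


Convert volume to liters: V_L = V_mL / 1000.
V_L = 551 / 1000 = 0.551 L
M = n / V_L = 2.583 / 0.551
M = 4.68784029 mol/L, rounded to 4 dp:

4.6878 mol/L


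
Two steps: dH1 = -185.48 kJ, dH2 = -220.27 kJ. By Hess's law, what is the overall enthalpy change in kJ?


Hess's law: enthalpy is a state function, so add the step enthalpies.
dH_total = dH1 + dH2 = -185.48 + (-220.27)
dH_total = -405.75 kJ:

-405.75 kJ


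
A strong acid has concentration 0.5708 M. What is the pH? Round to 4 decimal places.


A strong acid dissociates completely, so [H+] equals the given concentration.
pH = -log10([H+]) = -log10(0.5708)
pH = 0.24351604, rounded to 4 dp:

0.2435


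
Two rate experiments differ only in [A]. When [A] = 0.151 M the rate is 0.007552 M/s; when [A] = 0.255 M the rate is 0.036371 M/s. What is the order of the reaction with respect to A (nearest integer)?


Rate is proportional to [A]^n, so rate2/rate1 = ([A]2/[A]1)^n. Take logs to solve for n.
rate2/rate1 = 0.036371 / 0.007552 = 4.8161
[A]2/[A]1 = 0.255 / 0.151 = 1.6887
n = ln(4.8161) / ln(1.6887) = 3.0
Nearest integer order:

3


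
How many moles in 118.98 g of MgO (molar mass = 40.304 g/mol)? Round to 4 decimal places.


n = mass / M
n = 118.98 / 40.304
n = 2.95206431 mol, rounded to 4 dp:

2.9521 mol


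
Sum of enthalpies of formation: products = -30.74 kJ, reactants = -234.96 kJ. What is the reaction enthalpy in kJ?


dH_rxn = sum(dH_f products) - sum(dH_f reactants)
dH_rxn = -30.74 - (-234.96)
dH_rxn = 204.22 kJ:

204.22 kJ


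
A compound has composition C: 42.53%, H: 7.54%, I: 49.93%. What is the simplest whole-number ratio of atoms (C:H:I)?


Assume 100 g of compound, divide each mass% by atomic mass to get moles, then normalize by the smallest to get a raw atom ratio.
Moles per 100 g: C: 42.53/12.011 = 3.5409, H: 7.54/1.008 = 7.4802, I: 49.93/126.904 = 0.3934
Raw ratio (divide by min = 0.3934): C: 9.0, H: 19.012, I: 1.0
Multiply by 1 to clear fractions: C: 9.0 ~= 9, H: 19.012 ~= 19, I: 1.0 ~= 1
Reduce by GCD to get the simplest whole-number ratio:

9:19:1
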